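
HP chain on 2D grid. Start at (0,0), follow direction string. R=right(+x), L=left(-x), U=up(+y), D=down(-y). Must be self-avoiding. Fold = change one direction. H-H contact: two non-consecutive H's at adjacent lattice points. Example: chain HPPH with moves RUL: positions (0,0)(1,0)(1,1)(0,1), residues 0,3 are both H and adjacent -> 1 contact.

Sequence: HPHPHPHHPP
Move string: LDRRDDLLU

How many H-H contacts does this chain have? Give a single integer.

Answer: 0

Derivation:
Positions: [(0, 0), (-1, 0), (-1, -1), (0, -1), (1, -1), (1, -2), (1, -3), (0, -3), (-1, -3), (-1, -2)]
No H-H contacts found.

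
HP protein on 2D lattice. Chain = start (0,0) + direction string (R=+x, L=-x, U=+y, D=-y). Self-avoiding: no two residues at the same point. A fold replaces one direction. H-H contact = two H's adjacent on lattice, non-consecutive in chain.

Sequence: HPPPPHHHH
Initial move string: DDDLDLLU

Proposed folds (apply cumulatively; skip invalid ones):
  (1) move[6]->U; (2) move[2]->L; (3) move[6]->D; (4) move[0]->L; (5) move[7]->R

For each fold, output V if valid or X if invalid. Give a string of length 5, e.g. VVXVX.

Answer: VVXVX

Derivation:
Initial: DDDLDLLU -> [(0, 0), (0, -1), (0, -2), (0, -3), (-1, -3), (-1, -4), (-2, -4), (-3, -4), (-3, -3)]
Fold 1: move[6]->U => DDDLDLUU VALID
Fold 2: move[2]->L => DDLLDLUU VALID
Fold 3: move[6]->D => DDLLDLDU INVALID (collision), skipped
Fold 4: move[0]->L => LDLLDLUU VALID
Fold 5: move[7]->R => LDLLDLUR INVALID (collision), skipped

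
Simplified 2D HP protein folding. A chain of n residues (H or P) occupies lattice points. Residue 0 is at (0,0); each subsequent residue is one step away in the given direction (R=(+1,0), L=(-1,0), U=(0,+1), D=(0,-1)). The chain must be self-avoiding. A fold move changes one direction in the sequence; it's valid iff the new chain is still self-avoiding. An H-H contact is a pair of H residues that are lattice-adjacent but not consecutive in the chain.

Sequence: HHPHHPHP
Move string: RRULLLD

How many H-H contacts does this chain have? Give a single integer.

Answer: 1

Derivation:
Positions: [(0, 0), (1, 0), (2, 0), (2, 1), (1, 1), (0, 1), (-1, 1), (-1, 0)]
H-H contact: residue 1 @(1,0) - residue 4 @(1, 1)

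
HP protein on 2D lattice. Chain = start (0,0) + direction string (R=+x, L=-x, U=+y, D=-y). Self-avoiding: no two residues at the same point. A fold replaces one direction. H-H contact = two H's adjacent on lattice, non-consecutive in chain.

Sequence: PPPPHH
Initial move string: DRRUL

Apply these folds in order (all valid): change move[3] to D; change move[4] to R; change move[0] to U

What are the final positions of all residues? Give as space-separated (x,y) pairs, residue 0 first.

Answer: (0,0) (0,1) (1,1) (2,1) (2,0) (3,0)

Derivation:
Initial moves: DRRUL
Fold: move[3]->D => DRRDL (positions: [(0, 0), (0, -1), (1, -1), (2, -1), (2, -2), (1, -2)])
Fold: move[4]->R => DRRDR (positions: [(0, 0), (0, -1), (1, -1), (2, -1), (2, -2), (3, -2)])
Fold: move[0]->U => URRDR (positions: [(0, 0), (0, 1), (1, 1), (2, 1), (2, 0), (3, 0)])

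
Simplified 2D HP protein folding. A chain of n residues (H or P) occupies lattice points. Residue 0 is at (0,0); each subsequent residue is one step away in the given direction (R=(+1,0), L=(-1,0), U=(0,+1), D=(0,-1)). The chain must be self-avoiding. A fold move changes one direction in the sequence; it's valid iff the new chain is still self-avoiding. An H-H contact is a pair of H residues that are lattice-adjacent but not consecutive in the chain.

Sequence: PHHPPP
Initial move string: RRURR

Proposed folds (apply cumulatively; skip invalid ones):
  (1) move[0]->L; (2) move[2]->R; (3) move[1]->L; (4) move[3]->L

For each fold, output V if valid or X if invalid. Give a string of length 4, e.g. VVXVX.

Initial: RRURR -> [(0, 0), (1, 0), (2, 0), (2, 1), (3, 1), (4, 1)]
Fold 1: move[0]->L => LRURR INVALID (collision), skipped
Fold 2: move[2]->R => RRRRR VALID
Fold 3: move[1]->L => RLRRR INVALID (collision), skipped
Fold 4: move[3]->L => RRRLR INVALID (collision), skipped

Answer: XVXX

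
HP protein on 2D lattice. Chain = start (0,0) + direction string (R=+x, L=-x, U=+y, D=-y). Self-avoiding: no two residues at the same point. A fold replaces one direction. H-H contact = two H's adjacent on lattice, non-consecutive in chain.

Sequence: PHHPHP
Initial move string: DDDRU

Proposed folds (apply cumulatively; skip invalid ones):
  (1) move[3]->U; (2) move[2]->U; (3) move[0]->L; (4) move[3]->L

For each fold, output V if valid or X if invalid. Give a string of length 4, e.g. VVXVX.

Initial: DDDRU -> [(0, 0), (0, -1), (0, -2), (0, -3), (1, -3), (1, -2)]
Fold 1: move[3]->U => DDDUU INVALID (collision), skipped
Fold 2: move[2]->U => DDURU INVALID (collision), skipped
Fold 3: move[0]->L => LDDRU VALID
Fold 4: move[3]->L => LDDLU VALID

Answer: XXVV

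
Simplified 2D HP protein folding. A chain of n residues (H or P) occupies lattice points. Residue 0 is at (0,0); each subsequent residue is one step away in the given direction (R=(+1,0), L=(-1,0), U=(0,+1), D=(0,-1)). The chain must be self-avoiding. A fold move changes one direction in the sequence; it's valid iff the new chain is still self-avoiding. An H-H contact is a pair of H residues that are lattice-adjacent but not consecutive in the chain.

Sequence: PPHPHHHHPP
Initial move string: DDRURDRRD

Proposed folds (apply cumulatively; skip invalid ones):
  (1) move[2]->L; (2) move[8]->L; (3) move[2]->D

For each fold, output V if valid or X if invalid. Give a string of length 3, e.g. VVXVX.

Answer: XXX

Derivation:
Initial: DDRURDRRD -> [(0, 0), (0, -1), (0, -2), (1, -2), (1, -1), (2, -1), (2, -2), (3, -2), (4, -2), (4, -3)]
Fold 1: move[2]->L => DDLURDRRD INVALID (collision), skipped
Fold 2: move[8]->L => DDRURDRRL INVALID (collision), skipped
Fold 3: move[2]->D => DDDURDRRD INVALID (collision), skipped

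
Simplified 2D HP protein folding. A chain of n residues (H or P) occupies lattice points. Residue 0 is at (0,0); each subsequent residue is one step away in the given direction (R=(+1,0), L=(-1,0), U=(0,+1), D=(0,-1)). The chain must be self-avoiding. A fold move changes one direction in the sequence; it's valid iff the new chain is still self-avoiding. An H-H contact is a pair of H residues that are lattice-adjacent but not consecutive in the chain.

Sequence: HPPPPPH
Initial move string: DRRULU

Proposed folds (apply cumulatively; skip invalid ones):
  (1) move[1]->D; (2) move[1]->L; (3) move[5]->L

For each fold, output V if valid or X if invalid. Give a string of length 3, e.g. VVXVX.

Answer: XXX

Derivation:
Initial: DRRULU -> [(0, 0), (0, -1), (1, -1), (2, -1), (2, 0), (1, 0), (1, 1)]
Fold 1: move[1]->D => DDRULU INVALID (collision), skipped
Fold 2: move[1]->L => DLRULU INVALID (collision), skipped
Fold 3: move[5]->L => DRRULL INVALID (collision), skipped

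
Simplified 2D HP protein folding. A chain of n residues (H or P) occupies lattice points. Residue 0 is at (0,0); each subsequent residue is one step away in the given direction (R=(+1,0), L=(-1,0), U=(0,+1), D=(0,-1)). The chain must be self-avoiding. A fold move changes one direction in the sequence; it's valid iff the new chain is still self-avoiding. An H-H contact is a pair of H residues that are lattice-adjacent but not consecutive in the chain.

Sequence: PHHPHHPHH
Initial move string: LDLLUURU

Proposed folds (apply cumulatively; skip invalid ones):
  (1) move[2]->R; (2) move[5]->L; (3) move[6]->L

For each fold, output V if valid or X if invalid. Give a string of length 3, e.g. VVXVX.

Initial: LDLLUURU -> [(0, 0), (-1, 0), (-1, -1), (-2, -1), (-3, -1), (-3, 0), (-3, 1), (-2, 1), (-2, 2)]
Fold 1: move[2]->R => LDRLUURU INVALID (collision), skipped
Fold 2: move[5]->L => LDLLULRU INVALID (collision), skipped
Fold 3: move[6]->L => LDLLUULU VALID

Answer: XXV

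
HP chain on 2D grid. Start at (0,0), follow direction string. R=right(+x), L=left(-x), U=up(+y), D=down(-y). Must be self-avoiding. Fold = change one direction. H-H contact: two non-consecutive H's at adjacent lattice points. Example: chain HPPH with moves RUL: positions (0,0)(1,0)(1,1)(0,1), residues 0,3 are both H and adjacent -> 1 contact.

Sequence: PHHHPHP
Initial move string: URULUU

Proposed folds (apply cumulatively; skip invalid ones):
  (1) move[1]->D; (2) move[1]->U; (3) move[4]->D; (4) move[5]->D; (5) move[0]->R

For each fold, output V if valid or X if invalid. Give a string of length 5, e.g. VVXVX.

Answer: XVXXV

Derivation:
Initial: URULUU -> [(0, 0), (0, 1), (1, 1), (1, 2), (0, 2), (0, 3), (0, 4)]
Fold 1: move[1]->D => UDULUU INVALID (collision), skipped
Fold 2: move[1]->U => UUULUU VALID
Fold 3: move[4]->D => UUULDU INVALID (collision), skipped
Fold 4: move[5]->D => UUULUD INVALID (collision), skipped
Fold 5: move[0]->R => RUULUU VALID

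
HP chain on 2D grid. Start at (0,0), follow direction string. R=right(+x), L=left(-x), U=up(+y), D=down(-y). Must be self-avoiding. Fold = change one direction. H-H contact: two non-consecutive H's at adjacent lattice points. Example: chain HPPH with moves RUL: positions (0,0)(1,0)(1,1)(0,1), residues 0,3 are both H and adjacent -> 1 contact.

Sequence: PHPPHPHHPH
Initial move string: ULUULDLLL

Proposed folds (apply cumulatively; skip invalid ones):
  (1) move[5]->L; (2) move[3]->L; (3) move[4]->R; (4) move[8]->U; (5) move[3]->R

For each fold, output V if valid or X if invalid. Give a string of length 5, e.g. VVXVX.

Initial: ULUULDLLL -> [(0, 0), (0, 1), (-1, 1), (-1, 2), (-1, 3), (-2, 3), (-2, 2), (-3, 2), (-4, 2), (-5, 2)]
Fold 1: move[5]->L => ULUULLLLL VALID
Fold 2: move[3]->L => ULULLLLLL VALID
Fold 3: move[4]->R => ULULRLLLL INVALID (collision), skipped
Fold 4: move[8]->U => ULULLLLLU VALID
Fold 5: move[3]->R => ULURLLLLU INVALID (collision), skipped

Answer: VVXVX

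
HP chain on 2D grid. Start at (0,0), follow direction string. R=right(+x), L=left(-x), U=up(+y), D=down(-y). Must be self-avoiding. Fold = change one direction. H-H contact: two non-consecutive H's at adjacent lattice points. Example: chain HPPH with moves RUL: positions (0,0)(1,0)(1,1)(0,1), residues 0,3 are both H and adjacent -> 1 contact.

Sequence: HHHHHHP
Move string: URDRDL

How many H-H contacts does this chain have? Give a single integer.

Answer: 1

Derivation:
Positions: [(0, 0), (0, 1), (1, 1), (1, 0), (2, 0), (2, -1), (1, -1)]
H-H contact: residue 0 @(0,0) - residue 3 @(1, 0)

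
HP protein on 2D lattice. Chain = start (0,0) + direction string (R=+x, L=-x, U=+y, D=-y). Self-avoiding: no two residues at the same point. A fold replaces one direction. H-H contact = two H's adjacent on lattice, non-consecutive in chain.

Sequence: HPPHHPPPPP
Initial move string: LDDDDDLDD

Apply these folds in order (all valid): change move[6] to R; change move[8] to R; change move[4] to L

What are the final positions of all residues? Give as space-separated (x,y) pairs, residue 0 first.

Answer: (0,0) (-1,0) (-1,-1) (-1,-2) (-1,-3) (-2,-3) (-2,-4) (-1,-4) (-1,-5) (0,-5)

Derivation:
Initial moves: LDDDDDLDD
Fold: move[6]->R => LDDDDDRDD (positions: [(0, 0), (-1, 0), (-1, -1), (-1, -2), (-1, -3), (-1, -4), (-1, -5), (0, -5), (0, -6), (0, -7)])
Fold: move[8]->R => LDDDDDRDR (positions: [(0, 0), (-1, 0), (-1, -1), (-1, -2), (-1, -3), (-1, -4), (-1, -5), (0, -5), (0, -6), (1, -6)])
Fold: move[4]->L => LDDDLDRDR (positions: [(0, 0), (-1, 0), (-1, -1), (-1, -2), (-1, -3), (-2, -3), (-2, -4), (-1, -4), (-1, -5), (0, -5)])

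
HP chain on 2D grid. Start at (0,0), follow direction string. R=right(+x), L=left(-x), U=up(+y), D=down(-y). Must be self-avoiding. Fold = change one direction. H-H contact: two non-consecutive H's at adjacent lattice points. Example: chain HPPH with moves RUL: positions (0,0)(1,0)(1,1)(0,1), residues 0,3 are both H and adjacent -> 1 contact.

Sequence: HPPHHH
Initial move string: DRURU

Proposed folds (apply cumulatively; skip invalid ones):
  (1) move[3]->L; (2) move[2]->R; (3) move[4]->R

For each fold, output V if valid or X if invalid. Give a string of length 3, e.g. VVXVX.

Initial: DRURU -> [(0, 0), (0, -1), (1, -1), (1, 0), (2, 0), (2, 1)]
Fold 1: move[3]->L => DRULU INVALID (collision), skipped
Fold 2: move[2]->R => DRRRU VALID
Fold 3: move[4]->R => DRRRR VALID

Answer: XVV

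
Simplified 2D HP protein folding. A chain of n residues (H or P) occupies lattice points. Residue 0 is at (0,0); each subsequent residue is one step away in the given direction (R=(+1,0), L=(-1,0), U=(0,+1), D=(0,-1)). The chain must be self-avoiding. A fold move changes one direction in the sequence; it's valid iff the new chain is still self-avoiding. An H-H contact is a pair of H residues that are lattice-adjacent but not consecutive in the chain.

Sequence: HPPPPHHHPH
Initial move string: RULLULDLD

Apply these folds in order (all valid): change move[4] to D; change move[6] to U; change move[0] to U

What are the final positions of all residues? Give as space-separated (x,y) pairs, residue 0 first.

Answer: (0,0) (0,1) (0,2) (-1,2) (-2,2) (-2,1) (-3,1) (-3,2) (-4,2) (-4,1)

Derivation:
Initial moves: RULLULDLD
Fold: move[4]->D => RULLDLDLD (positions: [(0, 0), (1, 0), (1, 1), (0, 1), (-1, 1), (-1, 0), (-2, 0), (-2, -1), (-3, -1), (-3, -2)])
Fold: move[6]->U => RULLDLULD (positions: [(0, 0), (1, 0), (1, 1), (0, 1), (-1, 1), (-1, 0), (-2, 0), (-2, 1), (-3, 1), (-3, 0)])
Fold: move[0]->U => UULLDLULD (positions: [(0, 0), (0, 1), (0, 2), (-1, 2), (-2, 2), (-2, 1), (-3, 1), (-3, 2), (-4, 2), (-4, 1)])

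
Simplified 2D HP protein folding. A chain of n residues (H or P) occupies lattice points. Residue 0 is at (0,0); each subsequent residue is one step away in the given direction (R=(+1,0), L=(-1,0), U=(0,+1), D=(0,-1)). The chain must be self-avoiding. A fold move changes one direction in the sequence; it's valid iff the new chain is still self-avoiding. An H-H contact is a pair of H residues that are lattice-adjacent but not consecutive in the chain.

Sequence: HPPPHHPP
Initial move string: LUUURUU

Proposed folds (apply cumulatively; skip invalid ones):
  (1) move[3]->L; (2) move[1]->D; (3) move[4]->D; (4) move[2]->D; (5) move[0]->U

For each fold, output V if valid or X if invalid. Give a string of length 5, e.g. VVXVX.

Answer: XXXXV

Derivation:
Initial: LUUURUU -> [(0, 0), (-1, 0), (-1, 1), (-1, 2), (-1, 3), (0, 3), (0, 4), (0, 5)]
Fold 1: move[3]->L => LUULRUU INVALID (collision), skipped
Fold 2: move[1]->D => LDUURUU INVALID (collision), skipped
Fold 3: move[4]->D => LUUUDUU INVALID (collision), skipped
Fold 4: move[2]->D => LUDURUU INVALID (collision), skipped
Fold 5: move[0]->U => UUUURUU VALID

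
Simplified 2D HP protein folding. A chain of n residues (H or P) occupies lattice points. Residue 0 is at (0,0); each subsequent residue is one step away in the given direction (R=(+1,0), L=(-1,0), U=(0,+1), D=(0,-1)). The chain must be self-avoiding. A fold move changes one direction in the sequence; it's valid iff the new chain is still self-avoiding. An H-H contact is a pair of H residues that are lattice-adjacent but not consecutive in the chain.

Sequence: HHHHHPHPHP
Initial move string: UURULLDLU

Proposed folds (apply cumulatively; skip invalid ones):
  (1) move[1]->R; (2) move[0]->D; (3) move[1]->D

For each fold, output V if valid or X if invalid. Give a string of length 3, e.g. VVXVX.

Answer: XXX

Derivation:
Initial: UURULLDLU -> [(0, 0), (0, 1), (0, 2), (1, 2), (1, 3), (0, 3), (-1, 3), (-1, 2), (-2, 2), (-2, 3)]
Fold 1: move[1]->R => URRULLDLU INVALID (collision), skipped
Fold 2: move[0]->D => DURULLDLU INVALID (collision), skipped
Fold 3: move[1]->D => UDRULLDLU INVALID (collision), skipped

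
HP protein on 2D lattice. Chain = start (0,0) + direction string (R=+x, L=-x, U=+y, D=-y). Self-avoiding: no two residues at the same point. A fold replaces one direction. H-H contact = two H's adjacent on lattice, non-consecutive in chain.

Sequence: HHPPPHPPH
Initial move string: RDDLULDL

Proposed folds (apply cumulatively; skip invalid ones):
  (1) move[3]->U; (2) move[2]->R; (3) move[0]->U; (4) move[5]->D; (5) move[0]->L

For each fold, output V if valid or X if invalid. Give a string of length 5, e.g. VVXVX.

Initial: RDDLULDL -> [(0, 0), (1, 0), (1, -1), (1, -2), (0, -2), (0, -1), (-1, -1), (-1, -2), (-2, -2)]
Fold 1: move[3]->U => RDDUULDL INVALID (collision), skipped
Fold 2: move[2]->R => RDRLULDL INVALID (collision), skipped
Fold 3: move[0]->U => UDDLULDL INVALID (collision), skipped
Fold 4: move[5]->D => RDDLUDDL INVALID (collision), skipped
Fold 5: move[0]->L => LDDLULDL VALID

Answer: XXXXV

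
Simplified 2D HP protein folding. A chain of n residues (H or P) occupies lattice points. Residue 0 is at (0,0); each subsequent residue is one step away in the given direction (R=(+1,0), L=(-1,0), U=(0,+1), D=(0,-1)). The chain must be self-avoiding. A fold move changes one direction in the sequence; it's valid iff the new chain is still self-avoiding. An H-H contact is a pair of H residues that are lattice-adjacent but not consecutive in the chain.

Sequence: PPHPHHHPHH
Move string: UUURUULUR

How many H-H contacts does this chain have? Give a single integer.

Answer: 1

Derivation:
Positions: [(0, 0), (0, 1), (0, 2), (0, 3), (1, 3), (1, 4), (1, 5), (0, 5), (0, 6), (1, 6)]
H-H contact: residue 6 @(1,5) - residue 9 @(1, 6)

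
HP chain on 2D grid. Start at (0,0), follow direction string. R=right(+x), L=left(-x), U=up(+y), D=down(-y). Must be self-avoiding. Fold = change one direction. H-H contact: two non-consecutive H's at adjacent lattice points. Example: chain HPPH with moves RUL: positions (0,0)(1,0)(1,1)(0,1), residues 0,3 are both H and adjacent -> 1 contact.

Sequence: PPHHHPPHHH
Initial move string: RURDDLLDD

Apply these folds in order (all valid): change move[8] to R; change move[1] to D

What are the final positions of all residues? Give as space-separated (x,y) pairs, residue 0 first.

Answer: (0,0) (1,0) (1,-1) (2,-1) (2,-2) (2,-3) (1,-3) (0,-3) (0,-4) (1,-4)

Derivation:
Initial moves: RURDDLLDD
Fold: move[8]->R => RURDDLLDR (positions: [(0, 0), (1, 0), (1, 1), (2, 1), (2, 0), (2, -1), (1, -1), (0, -1), (0, -2), (1, -2)])
Fold: move[1]->D => RDRDDLLDR (positions: [(0, 0), (1, 0), (1, -1), (2, -1), (2, -2), (2, -3), (1, -3), (0, -3), (0, -4), (1, -4)])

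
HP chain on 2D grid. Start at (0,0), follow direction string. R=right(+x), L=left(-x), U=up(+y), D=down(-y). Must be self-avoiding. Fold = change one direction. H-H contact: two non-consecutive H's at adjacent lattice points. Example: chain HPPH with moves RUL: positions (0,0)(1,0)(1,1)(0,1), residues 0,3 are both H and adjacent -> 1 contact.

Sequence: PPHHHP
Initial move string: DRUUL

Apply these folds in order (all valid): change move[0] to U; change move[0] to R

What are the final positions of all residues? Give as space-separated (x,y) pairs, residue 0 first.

Initial moves: DRUUL
Fold: move[0]->U => URUUL (positions: [(0, 0), (0, 1), (1, 1), (1, 2), (1, 3), (0, 3)])
Fold: move[0]->R => RRUUL (positions: [(0, 0), (1, 0), (2, 0), (2, 1), (2, 2), (1, 2)])

Answer: (0,0) (1,0) (2,0) (2,1) (2,2) (1,2)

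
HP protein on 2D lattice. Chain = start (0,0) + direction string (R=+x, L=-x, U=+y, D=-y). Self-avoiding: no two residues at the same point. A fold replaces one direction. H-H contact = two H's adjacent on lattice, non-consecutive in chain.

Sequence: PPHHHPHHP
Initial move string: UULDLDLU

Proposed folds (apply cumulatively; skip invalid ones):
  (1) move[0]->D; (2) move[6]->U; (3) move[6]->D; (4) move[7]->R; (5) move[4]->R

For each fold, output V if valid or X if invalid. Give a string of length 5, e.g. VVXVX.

Answer: XXXXX

Derivation:
Initial: UULDLDLU -> [(0, 0), (0, 1), (0, 2), (-1, 2), (-1, 1), (-2, 1), (-2, 0), (-3, 0), (-3, 1)]
Fold 1: move[0]->D => DULDLDLU INVALID (collision), skipped
Fold 2: move[6]->U => UULDLDUU INVALID (collision), skipped
Fold 3: move[6]->D => UULDLDDU INVALID (collision), skipped
Fold 4: move[7]->R => UULDLDLR INVALID (collision), skipped
Fold 5: move[4]->R => UULDRDLU INVALID (collision), skipped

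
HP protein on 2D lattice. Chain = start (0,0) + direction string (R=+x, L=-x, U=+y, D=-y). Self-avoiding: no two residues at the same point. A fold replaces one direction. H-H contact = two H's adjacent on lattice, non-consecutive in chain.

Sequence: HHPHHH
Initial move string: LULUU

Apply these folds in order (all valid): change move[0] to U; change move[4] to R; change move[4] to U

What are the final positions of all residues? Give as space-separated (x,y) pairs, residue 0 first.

Answer: (0,0) (0,1) (0,2) (-1,2) (-1,3) (-1,4)

Derivation:
Initial moves: LULUU
Fold: move[0]->U => UULUU (positions: [(0, 0), (0, 1), (0, 2), (-1, 2), (-1, 3), (-1, 4)])
Fold: move[4]->R => UULUR (positions: [(0, 0), (0, 1), (0, 2), (-1, 2), (-1, 3), (0, 3)])
Fold: move[4]->U => UULUU (positions: [(0, 0), (0, 1), (0, 2), (-1, 2), (-1, 3), (-1, 4)])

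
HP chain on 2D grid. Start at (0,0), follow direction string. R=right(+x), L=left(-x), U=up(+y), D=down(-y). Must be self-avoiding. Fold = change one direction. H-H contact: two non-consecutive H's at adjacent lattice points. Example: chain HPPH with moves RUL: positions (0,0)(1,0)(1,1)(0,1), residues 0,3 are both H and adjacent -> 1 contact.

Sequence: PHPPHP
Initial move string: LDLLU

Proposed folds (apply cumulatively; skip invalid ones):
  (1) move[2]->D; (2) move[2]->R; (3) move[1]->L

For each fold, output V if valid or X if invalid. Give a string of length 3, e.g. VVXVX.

Initial: LDLLU -> [(0, 0), (-1, 0), (-1, -1), (-2, -1), (-3, -1), (-3, 0)]
Fold 1: move[2]->D => LDDLU VALID
Fold 2: move[2]->R => LDRLU INVALID (collision), skipped
Fold 3: move[1]->L => LLDLU VALID

Answer: VXV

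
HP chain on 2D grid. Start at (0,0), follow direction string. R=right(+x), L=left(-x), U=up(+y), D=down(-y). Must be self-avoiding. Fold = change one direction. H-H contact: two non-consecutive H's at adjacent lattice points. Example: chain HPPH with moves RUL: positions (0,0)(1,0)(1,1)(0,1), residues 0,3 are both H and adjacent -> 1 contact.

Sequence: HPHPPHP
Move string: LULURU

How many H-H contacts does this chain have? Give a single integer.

Answer: 1

Derivation:
Positions: [(0, 0), (-1, 0), (-1, 1), (-2, 1), (-2, 2), (-1, 2), (-1, 3)]
H-H contact: residue 2 @(-1,1) - residue 5 @(-1, 2)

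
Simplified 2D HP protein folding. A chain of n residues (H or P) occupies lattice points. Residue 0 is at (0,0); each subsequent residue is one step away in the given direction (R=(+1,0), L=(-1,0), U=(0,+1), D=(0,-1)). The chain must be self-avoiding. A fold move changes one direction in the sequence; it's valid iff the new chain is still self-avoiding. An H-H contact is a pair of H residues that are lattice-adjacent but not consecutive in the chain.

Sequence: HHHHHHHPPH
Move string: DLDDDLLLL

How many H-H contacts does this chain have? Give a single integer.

Answer: 0

Derivation:
Positions: [(0, 0), (0, -1), (-1, -1), (-1, -2), (-1, -3), (-1, -4), (-2, -4), (-3, -4), (-4, -4), (-5, -4)]
No H-H contacts found.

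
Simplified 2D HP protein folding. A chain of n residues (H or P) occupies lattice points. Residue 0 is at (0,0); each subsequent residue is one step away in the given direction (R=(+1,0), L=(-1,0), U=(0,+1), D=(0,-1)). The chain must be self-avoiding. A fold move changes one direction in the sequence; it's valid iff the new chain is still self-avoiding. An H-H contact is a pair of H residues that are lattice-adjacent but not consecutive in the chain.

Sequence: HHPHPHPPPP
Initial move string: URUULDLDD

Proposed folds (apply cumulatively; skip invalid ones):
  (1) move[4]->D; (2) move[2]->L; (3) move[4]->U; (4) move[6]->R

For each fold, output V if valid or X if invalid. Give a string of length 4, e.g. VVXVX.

Answer: XXXX

Derivation:
Initial: URUULDLDD -> [(0, 0), (0, 1), (1, 1), (1, 2), (1, 3), (0, 3), (0, 2), (-1, 2), (-1, 1), (-1, 0)]
Fold 1: move[4]->D => URUUDDLDD INVALID (collision), skipped
Fold 2: move[2]->L => URLULDLDD INVALID (collision), skipped
Fold 3: move[4]->U => URUUUDLDD INVALID (collision), skipped
Fold 4: move[6]->R => URUULDRDD INVALID (collision), skipped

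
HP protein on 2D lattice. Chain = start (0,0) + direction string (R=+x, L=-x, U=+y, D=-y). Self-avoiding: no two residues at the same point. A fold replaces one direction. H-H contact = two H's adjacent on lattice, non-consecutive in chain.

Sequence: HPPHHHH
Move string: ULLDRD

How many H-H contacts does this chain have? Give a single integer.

Answer: 1

Derivation:
Positions: [(0, 0), (0, 1), (-1, 1), (-2, 1), (-2, 0), (-1, 0), (-1, -1)]
H-H contact: residue 0 @(0,0) - residue 5 @(-1, 0)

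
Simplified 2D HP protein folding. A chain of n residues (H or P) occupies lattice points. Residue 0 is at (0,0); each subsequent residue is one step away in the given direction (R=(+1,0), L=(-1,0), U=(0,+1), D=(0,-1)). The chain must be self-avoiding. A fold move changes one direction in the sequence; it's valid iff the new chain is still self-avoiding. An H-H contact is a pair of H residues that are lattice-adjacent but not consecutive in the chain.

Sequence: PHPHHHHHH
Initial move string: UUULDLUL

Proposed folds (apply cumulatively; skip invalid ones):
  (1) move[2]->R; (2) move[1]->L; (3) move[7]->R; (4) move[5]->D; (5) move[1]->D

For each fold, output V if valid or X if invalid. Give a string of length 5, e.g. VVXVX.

Answer: XVXXX

Derivation:
Initial: UUULDLUL -> [(0, 0), (0, 1), (0, 2), (0, 3), (-1, 3), (-1, 2), (-2, 2), (-2, 3), (-3, 3)]
Fold 1: move[2]->R => UURLDLUL INVALID (collision), skipped
Fold 2: move[1]->L => ULULDLUL VALID
Fold 3: move[7]->R => ULULDLUR INVALID (collision), skipped
Fold 4: move[5]->D => ULULDDUL INVALID (collision), skipped
Fold 5: move[1]->D => UDULDLUL INVALID (collision), skipped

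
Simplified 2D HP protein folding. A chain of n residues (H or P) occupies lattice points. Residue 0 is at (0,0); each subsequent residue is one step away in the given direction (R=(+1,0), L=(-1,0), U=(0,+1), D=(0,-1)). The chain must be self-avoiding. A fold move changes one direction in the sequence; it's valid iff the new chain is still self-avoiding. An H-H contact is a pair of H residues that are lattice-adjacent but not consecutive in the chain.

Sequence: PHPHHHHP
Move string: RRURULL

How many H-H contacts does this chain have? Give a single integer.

Positions: [(0, 0), (1, 0), (2, 0), (2, 1), (3, 1), (3, 2), (2, 2), (1, 2)]
H-H contact: residue 3 @(2,1) - residue 6 @(2, 2)

Answer: 1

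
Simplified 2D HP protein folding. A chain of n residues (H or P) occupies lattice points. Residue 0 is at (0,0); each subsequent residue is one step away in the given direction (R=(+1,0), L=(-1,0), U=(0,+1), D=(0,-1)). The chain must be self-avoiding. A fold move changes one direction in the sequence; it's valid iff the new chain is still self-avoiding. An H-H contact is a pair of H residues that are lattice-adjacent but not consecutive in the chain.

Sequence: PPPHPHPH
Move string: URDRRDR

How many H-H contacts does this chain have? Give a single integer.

Positions: [(0, 0), (0, 1), (1, 1), (1, 0), (2, 0), (3, 0), (3, -1), (4, -1)]
No H-H contacts found.

Answer: 0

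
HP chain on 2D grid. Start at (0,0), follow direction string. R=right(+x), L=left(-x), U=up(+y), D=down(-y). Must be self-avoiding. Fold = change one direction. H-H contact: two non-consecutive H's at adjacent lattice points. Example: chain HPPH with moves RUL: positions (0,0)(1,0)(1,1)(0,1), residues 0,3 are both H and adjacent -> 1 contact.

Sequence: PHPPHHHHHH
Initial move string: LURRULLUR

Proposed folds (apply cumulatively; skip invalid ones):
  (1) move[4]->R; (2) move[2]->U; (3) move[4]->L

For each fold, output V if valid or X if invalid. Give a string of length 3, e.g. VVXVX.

Initial: LURRULLUR -> [(0, 0), (-1, 0), (-1, 1), (0, 1), (1, 1), (1, 2), (0, 2), (-1, 2), (-1, 3), (0, 3)]
Fold 1: move[4]->R => LURRRLLUR INVALID (collision), skipped
Fold 2: move[2]->U => LUURULLUR VALID
Fold 3: move[4]->L => LUURLLLUR INVALID (collision), skipped

Answer: XVX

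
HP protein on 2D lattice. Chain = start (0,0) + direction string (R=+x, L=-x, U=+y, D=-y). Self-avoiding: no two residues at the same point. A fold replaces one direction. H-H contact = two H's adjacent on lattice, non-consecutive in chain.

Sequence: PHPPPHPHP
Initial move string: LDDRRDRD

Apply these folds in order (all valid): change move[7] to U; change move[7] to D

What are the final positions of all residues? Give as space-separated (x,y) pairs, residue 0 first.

Answer: (0,0) (-1,0) (-1,-1) (-1,-2) (0,-2) (1,-2) (1,-3) (2,-3) (2,-4)

Derivation:
Initial moves: LDDRRDRD
Fold: move[7]->U => LDDRRDRU (positions: [(0, 0), (-1, 0), (-1, -1), (-1, -2), (0, -2), (1, -2), (1, -3), (2, -3), (2, -2)])
Fold: move[7]->D => LDDRRDRD (positions: [(0, 0), (-1, 0), (-1, -1), (-1, -2), (0, -2), (1, -2), (1, -3), (2, -3), (2, -4)])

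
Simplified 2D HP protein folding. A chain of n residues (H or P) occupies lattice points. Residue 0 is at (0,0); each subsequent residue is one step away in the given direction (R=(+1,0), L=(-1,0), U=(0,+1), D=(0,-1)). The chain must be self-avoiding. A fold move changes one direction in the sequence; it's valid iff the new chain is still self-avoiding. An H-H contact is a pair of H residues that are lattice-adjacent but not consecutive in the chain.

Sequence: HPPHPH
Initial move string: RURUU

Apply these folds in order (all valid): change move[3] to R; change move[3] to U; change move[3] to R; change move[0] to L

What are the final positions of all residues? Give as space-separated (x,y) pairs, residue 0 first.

Answer: (0,0) (-1,0) (-1,1) (0,1) (1,1) (1,2)

Derivation:
Initial moves: RURUU
Fold: move[3]->R => RURRU (positions: [(0, 0), (1, 0), (1, 1), (2, 1), (3, 1), (3, 2)])
Fold: move[3]->U => RURUU (positions: [(0, 0), (1, 0), (1, 1), (2, 1), (2, 2), (2, 3)])
Fold: move[3]->R => RURRU (positions: [(0, 0), (1, 0), (1, 1), (2, 1), (3, 1), (3, 2)])
Fold: move[0]->L => LURRU (positions: [(0, 0), (-1, 0), (-1, 1), (0, 1), (1, 1), (1, 2)])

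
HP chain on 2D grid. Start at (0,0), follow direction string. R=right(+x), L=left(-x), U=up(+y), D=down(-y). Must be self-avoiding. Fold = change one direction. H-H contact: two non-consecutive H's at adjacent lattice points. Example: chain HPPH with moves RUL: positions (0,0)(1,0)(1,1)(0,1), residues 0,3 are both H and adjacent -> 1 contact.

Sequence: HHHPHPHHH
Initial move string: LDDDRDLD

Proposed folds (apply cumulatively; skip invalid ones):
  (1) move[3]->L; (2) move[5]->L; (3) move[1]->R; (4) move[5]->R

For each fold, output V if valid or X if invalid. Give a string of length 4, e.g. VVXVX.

Initial: LDDDRDLD -> [(0, 0), (-1, 0), (-1, -1), (-1, -2), (-1, -3), (0, -3), (0, -4), (-1, -4), (-1, -5)]
Fold 1: move[3]->L => LDDLRDLD INVALID (collision), skipped
Fold 2: move[5]->L => LDDDRLLD INVALID (collision), skipped
Fold 3: move[1]->R => LRDDRDLD INVALID (collision), skipped
Fold 4: move[5]->R => LDDDRRLD INVALID (collision), skipped

Answer: XXXX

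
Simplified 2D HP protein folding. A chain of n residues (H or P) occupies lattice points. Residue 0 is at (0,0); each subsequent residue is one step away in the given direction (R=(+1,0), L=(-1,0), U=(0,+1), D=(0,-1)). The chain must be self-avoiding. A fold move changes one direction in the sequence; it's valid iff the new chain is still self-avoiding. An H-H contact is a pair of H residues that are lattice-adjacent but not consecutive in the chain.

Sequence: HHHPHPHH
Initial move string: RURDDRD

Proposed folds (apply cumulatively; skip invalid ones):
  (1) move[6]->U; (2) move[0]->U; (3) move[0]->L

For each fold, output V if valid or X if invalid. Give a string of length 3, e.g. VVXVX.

Initial: RURDDRD -> [(0, 0), (1, 0), (1, 1), (2, 1), (2, 0), (2, -1), (3, -1), (3, -2)]
Fold 1: move[6]->U => RURDDRU VALID
Fold 2: move[0]->U => UURDDRU VALID
Fold 3: move[0]->L => LURDDRU INVALID (collision), skipped

Answer: VVX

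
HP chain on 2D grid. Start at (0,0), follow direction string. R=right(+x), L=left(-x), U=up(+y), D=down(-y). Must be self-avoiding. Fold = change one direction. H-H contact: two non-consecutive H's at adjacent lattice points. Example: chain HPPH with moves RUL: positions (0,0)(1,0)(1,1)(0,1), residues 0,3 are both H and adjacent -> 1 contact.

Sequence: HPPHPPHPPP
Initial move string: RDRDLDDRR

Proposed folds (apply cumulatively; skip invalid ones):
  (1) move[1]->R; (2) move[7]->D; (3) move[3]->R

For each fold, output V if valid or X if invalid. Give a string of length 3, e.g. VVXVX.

Answer: VVX

Derivation:
Initial: RDRDLDDRR -> [(0, 0), (1, 0), (1, -1), (2, -1), (2, -2), (1, -2), (1, -3), (1, -4), (2, -4), (3, -4)]
Fold 1: move[1]->R => RRRDLDDRR VALID
Fold 2: move[7]->D => RRRDLDDDR VALID
Fold 3: move[3]->R => RRRRLDDDR INVALID (collision), skipped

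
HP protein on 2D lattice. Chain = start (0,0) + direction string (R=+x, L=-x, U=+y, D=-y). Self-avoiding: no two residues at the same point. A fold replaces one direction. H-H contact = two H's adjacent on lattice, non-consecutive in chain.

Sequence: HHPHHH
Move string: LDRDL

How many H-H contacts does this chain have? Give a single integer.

Answer: 1

Derivation:
Positions: [(0, 0), (-1, 0), (-1, -1), (0, -1), (0, -2), (-1, -2)]
H-H contact: residue 0 @(0,0) - residue 3 @(0, -1)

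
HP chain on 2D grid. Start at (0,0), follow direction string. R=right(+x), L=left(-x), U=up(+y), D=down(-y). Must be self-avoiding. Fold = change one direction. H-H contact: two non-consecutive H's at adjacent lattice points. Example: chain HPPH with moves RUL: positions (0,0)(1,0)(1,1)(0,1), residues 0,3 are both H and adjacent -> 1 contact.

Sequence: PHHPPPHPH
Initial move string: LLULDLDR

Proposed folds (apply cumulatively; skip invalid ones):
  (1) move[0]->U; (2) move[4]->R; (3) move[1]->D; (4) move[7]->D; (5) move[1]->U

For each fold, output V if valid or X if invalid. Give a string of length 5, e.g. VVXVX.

Initial: LLULDLDR -> [(0, 0), (-1, 0), (-2, 0), (-2, 1), (-3, 1), (-3, 0), (-4, 0), (-4, -1), (-3, -1)]
Fold 1: move[0]->U => ULULDLDR VALID
Fold 2: move[4]->R => ULULRLDR INVALID (collision), skipped
Fold 3: move[1]->D => UDULDLDR INVALID (collision), skipped
Fold 4: move[7]->D => ULULDLDD VALID
Fold 5: move[1]->U => UUULDLDD VALID

Answer: VXXVV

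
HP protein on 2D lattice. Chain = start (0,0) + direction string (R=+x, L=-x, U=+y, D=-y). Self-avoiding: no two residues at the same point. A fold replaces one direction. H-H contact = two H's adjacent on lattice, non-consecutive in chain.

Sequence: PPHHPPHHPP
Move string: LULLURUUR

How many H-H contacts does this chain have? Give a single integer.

Positions: [(0, 0), (-1, 0), (-1, 1), (-2, 1), (-3, 1), (-3, 2), (-2, 2), (-2, 3), (-2, 4), (-1, 4)]
H-H contact: residue 3 @(-2,1) - residue 6 @(-2, 2)

Answer: 1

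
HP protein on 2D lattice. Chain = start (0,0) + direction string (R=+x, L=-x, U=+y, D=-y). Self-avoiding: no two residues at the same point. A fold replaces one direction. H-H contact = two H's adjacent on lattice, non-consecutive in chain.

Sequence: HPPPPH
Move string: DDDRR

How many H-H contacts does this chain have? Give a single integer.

Positions: [(0, 0), (0, -1), (0, -2), (0, -3), (1, -3), (2, -3)]
No H-H contacts found.

Answer: 0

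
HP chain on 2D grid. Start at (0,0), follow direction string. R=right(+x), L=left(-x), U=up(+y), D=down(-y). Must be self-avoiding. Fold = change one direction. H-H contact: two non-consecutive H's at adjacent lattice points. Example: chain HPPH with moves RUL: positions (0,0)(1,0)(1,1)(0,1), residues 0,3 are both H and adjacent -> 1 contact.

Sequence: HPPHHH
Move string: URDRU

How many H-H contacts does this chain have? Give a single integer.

Positions: [(0, 0), (0, 1), (1, 1), (1, 0), (2, 0), (2, 1)]
H-H contact: residue 0 @(0,0) - residue 3 @(1, 0)

Answer: 1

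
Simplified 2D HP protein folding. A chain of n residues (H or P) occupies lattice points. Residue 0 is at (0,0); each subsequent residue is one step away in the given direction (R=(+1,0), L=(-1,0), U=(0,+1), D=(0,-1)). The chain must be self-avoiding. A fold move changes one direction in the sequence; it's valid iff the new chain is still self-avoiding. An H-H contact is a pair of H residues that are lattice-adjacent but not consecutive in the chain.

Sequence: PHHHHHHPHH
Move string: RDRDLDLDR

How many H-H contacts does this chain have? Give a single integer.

Answer: 2

Derivation:
Positions: [(0, 0), (1, 0), (1, -1), (2, -1), (2, -2), (1, -2), (1, -3), (0, -3), (0, -4), (1, -4)]
H-H contact: residue 2 @(1,-1) - residue 5 @(1, -2)
H-H contact: residue 6 @(1,-3) - residue 9 @(1, -4)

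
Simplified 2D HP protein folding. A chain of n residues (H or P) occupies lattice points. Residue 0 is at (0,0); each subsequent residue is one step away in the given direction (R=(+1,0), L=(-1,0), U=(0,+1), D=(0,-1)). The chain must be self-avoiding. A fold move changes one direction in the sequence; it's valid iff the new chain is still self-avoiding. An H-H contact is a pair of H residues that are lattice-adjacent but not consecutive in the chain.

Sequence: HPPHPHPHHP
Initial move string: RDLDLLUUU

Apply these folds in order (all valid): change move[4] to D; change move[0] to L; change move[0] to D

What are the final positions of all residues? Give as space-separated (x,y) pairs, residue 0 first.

Answer: (0,0) (0,-1) (0,-2) (-1,-2) (-1,-3) (-1,-4) (-2,-4) (-2,-3) (-2,-2) (-2,-1)

Derivation:
Initial moves: RDLDLLUUU
Fold: move[4]->D => RDLDDLUUU (positions: [(0, 0), (1, 0), (1, -1), (0, -1), (0, -2), (0, -3), (-1, -3), (-1, -2), (-1, -1), (-1, 0)])
Fold: move[0]->L => LDLDDLUUU (positions: [(0, 0), (-1, 0), (-1, -1), (-2, -1), (-2, -2), (-2, -3), (-3, -3), (-3, -2), (-3, -1), (-3, 0)])
Fold: move[0]->D => DDLDDLUUU (positions: [(0, 0), (0, -1), (0, -2), (-1, -2), (-1, -3), (-1, -4), (-2, -4), (-2, -3), (-2, -2), (-2, -1)])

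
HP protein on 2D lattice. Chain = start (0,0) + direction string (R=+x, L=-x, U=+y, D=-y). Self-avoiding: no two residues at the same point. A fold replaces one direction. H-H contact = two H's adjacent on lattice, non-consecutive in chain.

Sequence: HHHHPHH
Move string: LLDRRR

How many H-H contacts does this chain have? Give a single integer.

Answer: 1

Derivation:
Positions: [(0, 0), (-1, 0), (-2, 0), (-2, -1), (-1, -1), (0, -1), (1, -1)]
H-H contact: residue 0 @(0,0) - residue 5 @(0, -1)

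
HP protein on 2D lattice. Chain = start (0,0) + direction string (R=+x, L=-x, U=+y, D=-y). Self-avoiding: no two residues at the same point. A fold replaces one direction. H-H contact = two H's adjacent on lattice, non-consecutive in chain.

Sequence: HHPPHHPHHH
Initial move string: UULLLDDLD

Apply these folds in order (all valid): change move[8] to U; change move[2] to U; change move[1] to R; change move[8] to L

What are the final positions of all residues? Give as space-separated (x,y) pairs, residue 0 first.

Initial moves: UULLLDDLD
Fold: move[8]->U => UULLLDDLU (positions: [(0, 0), (0, 1), (0, 2), (-1, 2), (-2, 2), (-3, 2), (-3, 1), (-3, 0), (-4, 0), (-4, 1)])
Fold: move[2]->U => UUULLDDLU (positions: [(0, 0), (0, 1), (0, 2), (0, 3), (-1, 3), (-2, 3), (-2, 2), (-2, 1), (-3, 1), (-3, 2)])
Fold: move[1]->R => URULLDDLU (positions: [(0, 0), (0, 1), (1, 1), (1, 2), (0, 2), (-1, 2), (-1, 1), (-1, 0), (-2, 0), (-2, 1)])
Fold: move[8]->L => URULLDDLL (positions: [(0, 0), (0, 1), (1, 1), (1, 2), (0, 2), (-1, 2), (-1, 1), (-1, 0), (-2, 0), (-3, 0)])

Answer: (0,0) (0,1) (1,1) (1,2) (0,2) (-1,2) (-1,1) (-1,0) (-2,0) (-3,0)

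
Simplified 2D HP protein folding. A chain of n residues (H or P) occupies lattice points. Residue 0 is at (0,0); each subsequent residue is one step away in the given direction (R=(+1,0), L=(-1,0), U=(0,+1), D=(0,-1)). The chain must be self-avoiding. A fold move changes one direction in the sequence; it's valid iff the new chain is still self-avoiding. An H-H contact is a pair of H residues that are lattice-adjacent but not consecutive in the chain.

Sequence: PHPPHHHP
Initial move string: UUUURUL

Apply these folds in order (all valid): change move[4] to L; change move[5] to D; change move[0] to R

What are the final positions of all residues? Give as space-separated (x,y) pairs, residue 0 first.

Answer: (0,0) (1,0) (1,1) (1,2) (1,3) (0,3) (0,2) (-1,2)

Derivation:
Initial moves: UUUURUL
Fold: move[4]->L => UUUULUL (positions: [(0, 0), (0, 1), (0, 2), (0, 3), (0, 4), (-1, 4), (-1, 5), (-2, 5)])
Fold: move[5]->D => UUUULDL (positions: [(0, 0), (0, 1), (0, 2), (0, 3), (0, 4), (-1, 4), (-1, 3), (-2, 3)])
Fold: move[0]->R => RUUULDL (positions: [(0, 0), (1, 0), (1, 1), (1, 2), (1, 3), (0, 3), (0, 2), (-1, 2)])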